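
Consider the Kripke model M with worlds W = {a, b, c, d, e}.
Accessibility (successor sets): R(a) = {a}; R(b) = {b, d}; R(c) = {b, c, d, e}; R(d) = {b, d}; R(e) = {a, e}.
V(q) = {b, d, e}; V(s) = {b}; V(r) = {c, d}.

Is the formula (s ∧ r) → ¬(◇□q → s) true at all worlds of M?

Yes

Recall that □ψ holds at a world iff ψ holds at every accessible world, and ◇ψ holds iff ψ holds at some accessible world.
Let φ = (s ∧ r) → ¬(◇□q → s). Evaluate φ at each world:
  a (successors {a}): φ is true.
  b (successors {b, d}): φ is true.
  c (successors {b, c, d, e}): φ is true.
  d (successors {b, d}): φ is true.
  e (successors {a, e}): φ is true.
For instance, at d:
  At d: s ∧ r is false, ¬(◇□q → s) is true, so (s ∧ r) → ¬(◇□q → s) is true.
    At d: ◇□q → s is false, so ¬(◇□q → s) is true.
      At d: ◇□q is true, s is false, so ◇□q → s is false.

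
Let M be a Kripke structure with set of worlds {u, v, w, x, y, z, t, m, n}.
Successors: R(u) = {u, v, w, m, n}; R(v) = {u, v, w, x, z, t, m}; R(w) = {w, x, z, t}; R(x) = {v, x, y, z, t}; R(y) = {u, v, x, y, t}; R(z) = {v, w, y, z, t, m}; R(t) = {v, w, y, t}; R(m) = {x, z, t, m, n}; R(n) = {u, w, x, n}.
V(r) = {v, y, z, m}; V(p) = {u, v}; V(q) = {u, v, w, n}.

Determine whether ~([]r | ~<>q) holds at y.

At y: []r | ~<>q is false, so ~([]r | ~<>q) is true.
  At y: []r is false, ~<>q is false, so []r | ~<>q is false.
    At y: []r requires r at every successor {u, v, x, y, t}.
      r fails at u, so []r is false at y.
    At y: <>q is true, so ~<>q is false.
      At y: <>q requires q at some successor in {u, v, x, y, t}.
        q holds at u, so <>q is true at y.

Yes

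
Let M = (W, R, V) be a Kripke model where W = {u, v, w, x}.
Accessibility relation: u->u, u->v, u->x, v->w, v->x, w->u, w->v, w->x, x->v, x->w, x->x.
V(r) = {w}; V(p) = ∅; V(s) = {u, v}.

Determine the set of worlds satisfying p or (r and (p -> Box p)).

Let φ = p or (r and (p -> Box p)). Evaluate φ at each world:
  u (successors {u, v, x}): φ is false.
  v (successors {w, x}): φ is false.
  w (successors {u, v, x}): φ is true.
  x (successors {v, w, x}): φ is false.
For instance, at x:
  At x: p is false, r and (p -> Box p) is false, so p or (r and (p -> Box p)) is false.
    At x: r is false, p -> Box p is true, so r and (p -> Box p) is false.
      At x: p is false, Box p is false, so p -> Box p is true.
Satisfying worlds: {w}

w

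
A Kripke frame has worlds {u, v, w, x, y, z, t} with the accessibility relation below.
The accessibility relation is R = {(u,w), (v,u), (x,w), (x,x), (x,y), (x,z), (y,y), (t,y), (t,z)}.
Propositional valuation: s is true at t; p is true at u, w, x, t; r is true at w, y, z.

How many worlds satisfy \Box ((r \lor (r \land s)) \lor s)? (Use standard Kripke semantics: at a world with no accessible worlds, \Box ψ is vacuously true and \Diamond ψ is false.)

5

Let φ = \Box ((r \lor (r \land s)) \lor s). Evaluate φ at each world:
  u (successors {w}): φ is true.
  v (successors {u}): φ is false.
  w (successors ∅): φ is true.
  x (successors {w, x, y, z}): φ is false.
  y (successors {y}): φ is true.
  z (successors ∅): φ is true.
  t (successors {y, z}): φ is true.
For instance, at t:
  At t: \Box ((r \lor (r \land s)) \lor s) requires (r \lor (r \land s)) \lor s at every successor {y, z}.
    At y: (r \lor (r \land s)) \lor s is true.
    At z: (r \lor (r \land s)) \lor s is true.
  So \Box ((r \lor (r \land s)) \lor s) is true at t.
Satisfying worlds: {u, w, y, z, t}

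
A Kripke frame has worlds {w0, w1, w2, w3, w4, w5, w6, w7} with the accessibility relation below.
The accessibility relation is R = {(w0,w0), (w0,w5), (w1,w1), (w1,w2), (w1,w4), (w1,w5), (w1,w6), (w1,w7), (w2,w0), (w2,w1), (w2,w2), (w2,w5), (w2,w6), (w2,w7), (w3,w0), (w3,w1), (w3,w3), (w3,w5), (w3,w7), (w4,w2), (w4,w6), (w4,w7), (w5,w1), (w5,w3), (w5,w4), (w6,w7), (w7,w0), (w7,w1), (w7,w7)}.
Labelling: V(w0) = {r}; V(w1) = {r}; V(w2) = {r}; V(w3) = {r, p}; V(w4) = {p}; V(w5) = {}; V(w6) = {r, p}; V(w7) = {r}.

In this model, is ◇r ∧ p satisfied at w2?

No

At w2: ◇r is true, p is false, so ◇r ∧ p is false.
  At w2: ◇r requires r at some successor in {w0, w1, w2, w5, w6, w7}.
    r holds at w0, so ◇r is true at w2.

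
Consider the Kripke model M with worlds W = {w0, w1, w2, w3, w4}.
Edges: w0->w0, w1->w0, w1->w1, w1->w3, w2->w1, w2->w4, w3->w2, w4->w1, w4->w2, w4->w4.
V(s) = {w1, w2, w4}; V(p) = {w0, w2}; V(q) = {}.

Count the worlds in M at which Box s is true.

3

Let φ = Box s. Evaluate φ at each world:
  w0 (successors {w0}): φ is false.
  w1 (successors {w0, w1, w3}): φ is false.
  w2 (successors {w1, w4}): φ is true.
  w3 (successors {w2}): φ is true.
  w4 (successors {w1, w2, w4}): φ is true.
For instance, at w1:
  At w1: Box s requires s at every successor {w0, w1, w3}.
    s fails at w0, so Box s is false at w1.
Satisfying worlds: {w2, w3, w4}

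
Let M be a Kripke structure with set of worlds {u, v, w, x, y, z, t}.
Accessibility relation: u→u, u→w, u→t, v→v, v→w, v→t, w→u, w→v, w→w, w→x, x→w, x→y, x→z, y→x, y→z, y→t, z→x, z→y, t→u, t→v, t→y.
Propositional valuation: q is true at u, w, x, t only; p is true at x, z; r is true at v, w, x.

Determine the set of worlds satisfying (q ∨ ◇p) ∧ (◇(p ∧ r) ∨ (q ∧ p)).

w, x, y, z

Let φ = (q ∨ ◇p) ∧ (◇(p ∧ r) ∨ (q ∧ p)). Evaluate φ at each world:
  u (successors {u, w, t}): φ is false.
  v (successors {v, w, t}): φ is false.
  w (successors {u, v, w, x}): φ is true.
  x (successors {w, y, z}): φ is true.
  y (successors {x, z, t}): φ is true.
  z (successors {x, y}): φ is true.
  t (successors {u, v, y}): φ is false.
For instance, at x:
  At x: q ∨ ◇p is true, ◇(p ∧ r) ∨ (q ∧ p) is true, so (q ∨ ◇p) ∧ (◇(p ∧ r) ∨ (q ∧ p)) is true.
    At x: q is true, ◇p is true, so q ∨ ◇p is true.
      At x: ◇p requires p at some successor in {w, y, z}.
        p holds at z, so ◇p is true at x.
    At x: ◇(p ∧ r) is false, q ∧ p is true, so ◇(p ∧ r) ∨ (q ∧ p) is true.
      At x: ◇(p ∧ r) requires p ∧ r at some successor in {w, y, z}.
        At w: p ∧ r is false.
        At y: p ∧ r is false.
        At z: p ∧ r is false.
      So ◇(p ∧ r) is false at x.
Satisfying worlds: {w, x, y, z}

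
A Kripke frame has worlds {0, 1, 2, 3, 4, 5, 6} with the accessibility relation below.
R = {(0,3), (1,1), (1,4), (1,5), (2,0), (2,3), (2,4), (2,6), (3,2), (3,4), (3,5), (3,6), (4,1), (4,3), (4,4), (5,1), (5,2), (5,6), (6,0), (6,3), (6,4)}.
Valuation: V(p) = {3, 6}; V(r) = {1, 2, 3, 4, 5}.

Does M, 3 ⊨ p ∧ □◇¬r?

At 3: p is true, □◇¬r is false, so p ∧ □◇¬r is false.
  At 3: □◇¬r requires ◇¬r at every successor {2, 4, 5, 6}.
    ◇¬r fails at 4, so □◇¬r is false at 3.
      At 4: ◇¬r requires ¬r at some successor in {1, 3, 4}.
        At 1: ¬r is false.
        At 3: ¬r is false.
        At 4: ¬r is false.
      So ◇¬r is false at 4.

No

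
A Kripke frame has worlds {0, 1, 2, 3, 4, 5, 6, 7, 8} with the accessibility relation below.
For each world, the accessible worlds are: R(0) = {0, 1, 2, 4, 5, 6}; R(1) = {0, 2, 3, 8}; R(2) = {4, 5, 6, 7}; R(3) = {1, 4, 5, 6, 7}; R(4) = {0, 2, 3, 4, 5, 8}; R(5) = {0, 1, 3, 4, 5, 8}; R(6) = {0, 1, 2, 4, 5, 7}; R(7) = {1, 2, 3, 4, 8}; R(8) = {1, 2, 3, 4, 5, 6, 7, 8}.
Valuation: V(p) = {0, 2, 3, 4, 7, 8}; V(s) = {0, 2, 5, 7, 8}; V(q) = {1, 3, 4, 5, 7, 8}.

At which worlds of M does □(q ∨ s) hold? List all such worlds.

1, 4, 5, 6, 7

Let φ = □(q ∨ s). Evaluate φ at each world:
  0 (successors {0, 1, 2, 4, 5, 6}): φ is false.
  1 (successors {0, 2, 3, 8}): φ is true.
  2 (successors {4, 5, 6, 7}): φ is false.
  3 (successors {1, 4, 5, 6, 7}): φ is false.
  4 (successors {0, 2, 3, 4, 5, 8}): φ is true.
  5 (successors {0, 1, 3, 4, 5, 8}): φ is true.
  6 (successors {0, 1, 2, 4, 5, 7}): φ is true.
  7 (successors {1, 2, 3, 4, 8}): φ is true.
  8 (successors {1, 2, 3, 4, 5, 6, 7, 8}): φ is false.
For instance, at 7:
  At 7: □(q ∨ s) requires q ∨ s at every successor {1, 2, 3, 4, 8}.
    At 1: q ∨ s is true.
    At 2: q ∨ s is true.
    At 3: q ∨ s is true.
    At 4: q ∨ s is true.
    At 8: q ∨ s is true.
  So □(q ∨ s) is true at 7.
Satisfying worlds: {1, 4, 5, 6, 7}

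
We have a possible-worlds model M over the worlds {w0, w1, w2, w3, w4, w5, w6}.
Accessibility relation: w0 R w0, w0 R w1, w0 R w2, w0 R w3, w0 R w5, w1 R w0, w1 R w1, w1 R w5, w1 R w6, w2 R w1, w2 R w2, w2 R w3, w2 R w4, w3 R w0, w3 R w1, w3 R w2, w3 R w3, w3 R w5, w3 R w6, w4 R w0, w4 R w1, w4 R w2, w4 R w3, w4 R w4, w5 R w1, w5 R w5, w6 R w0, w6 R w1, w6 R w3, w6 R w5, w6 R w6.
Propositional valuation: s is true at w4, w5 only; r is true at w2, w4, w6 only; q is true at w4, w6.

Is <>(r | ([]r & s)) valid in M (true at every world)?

Let φ = <>(r | ([]r & s)). Evaluate φ at each world:
  w0 (successors {w0, w1, w2, w3, w5}): φ is true.
  w1 (successors {w0, w1, w5, w6}): φ is true.
  w2 (successors {w1, w2, w3, w4}): φ is true.
  w3 (successors {w0, w1, w2, w3, w5, w6}): φ is true.
  w4 (successors {w0, w1, w2, w3, w4}): φ is true.
  w5 (successors {w1, w5}): φ is false.
  w6 (successors {w0, w1, w3, w5, w6}): φ is true.
Detail at w5 (counterexample):
  At w5: <>(r | ([]r & s)) requires r | ([]r & s) at some successor in {w1, w5}.
    At w1: r | ([]r & s) is false.
    At w5: r | ([]r & s) is false.
  So <>(r | ([]r & s)) is false at w5.

No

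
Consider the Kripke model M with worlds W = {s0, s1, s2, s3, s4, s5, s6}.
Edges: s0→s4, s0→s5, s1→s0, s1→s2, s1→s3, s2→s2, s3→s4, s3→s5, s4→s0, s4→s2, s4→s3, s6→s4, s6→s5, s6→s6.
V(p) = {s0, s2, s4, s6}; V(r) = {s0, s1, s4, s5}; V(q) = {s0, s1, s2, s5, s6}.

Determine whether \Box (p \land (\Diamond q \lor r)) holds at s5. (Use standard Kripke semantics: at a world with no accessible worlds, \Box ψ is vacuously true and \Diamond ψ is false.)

At s5: no accessible worlds, so \Box (p \land (\Diamond q \lor r)) holds vacuously.

Yes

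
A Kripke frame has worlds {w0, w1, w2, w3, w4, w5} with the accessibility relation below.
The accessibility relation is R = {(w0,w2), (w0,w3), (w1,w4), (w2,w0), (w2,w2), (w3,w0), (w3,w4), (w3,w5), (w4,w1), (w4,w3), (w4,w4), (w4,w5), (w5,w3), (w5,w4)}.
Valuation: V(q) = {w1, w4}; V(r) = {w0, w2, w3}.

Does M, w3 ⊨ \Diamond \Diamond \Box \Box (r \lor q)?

Yes

At w3: \Diamond \Diamond \Box \Box (r \lor q) requires \Diamond \Box \Box (r \lor q) at some successor in {w0, w4, w5}.
  \Diamond \Box \Box (r \lor q) holds at w0, so \Diamond \Diamond \Box \Box (r \lor q) is true at w3.
    At w0: \Diamond \Box \Box (r \lor q) requires \Box \Box (r \lor q) at some successor in {w2, w3}.
      \Box \Box (r \lor q) holds at w2, so \Diamond \Box \Box (r \lor q) is true at w0.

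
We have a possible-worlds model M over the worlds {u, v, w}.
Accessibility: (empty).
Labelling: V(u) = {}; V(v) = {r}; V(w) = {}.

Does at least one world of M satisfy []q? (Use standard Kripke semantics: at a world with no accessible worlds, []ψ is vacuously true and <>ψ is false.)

Yes

Let φ = []q. Evaluate φ at each world:
  u (successors ∅): φ is true.
  v (successors ∅): φ is true.
  w (successors ∅): φ is true.
Detail at u (witness):
  At u: no accessible worlds, so []q holds vacuously.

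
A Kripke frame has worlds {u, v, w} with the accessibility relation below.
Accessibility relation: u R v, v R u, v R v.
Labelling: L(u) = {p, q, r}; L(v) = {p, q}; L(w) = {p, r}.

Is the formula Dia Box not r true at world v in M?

At v: Dia Box not r requires Box not r at some successor in {u, v}.
  Box not r holds at u, so Dia Box not r is true at v.
    At u: Box not r requires not r at every successor {v}.
      At v: not r is true.
    So Box not r is true at u.

Yes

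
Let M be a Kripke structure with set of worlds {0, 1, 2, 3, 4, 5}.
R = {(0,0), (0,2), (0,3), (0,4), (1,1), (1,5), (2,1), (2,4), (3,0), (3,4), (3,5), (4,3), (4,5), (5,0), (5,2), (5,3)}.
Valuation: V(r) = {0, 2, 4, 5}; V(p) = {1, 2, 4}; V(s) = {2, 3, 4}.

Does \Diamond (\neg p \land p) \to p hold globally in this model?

Yes

Let φ = \Diamond (\neg p \land p) \to p. Evaluate φ at each world:
  0 (successors {0, 2, 3, 4}): φ is true.
  1 (successors {1, 5}): φ is true.
  2 (successors {1, 4}): φ is true.
  3 (successors {0, 4, 5}): φ is true.
  4 (successors {3, 5}): φ is true.
  5 (successors {0, 2, 3}): φ is true.
For instance, at 2:
  At 2: \Diamond (\neg p \land p) is false, p is true, so \Diamond (\neg p \land p) \to p is true.
    At 2: \Diamond (\neg p \land p) requires \neg p \land p at some successor in {1, 4}.
      At 1: \neg p \land p is false.
      At 4: \neg p \land p is false.
    So \Diamond (\neg p \land p) is false at 2.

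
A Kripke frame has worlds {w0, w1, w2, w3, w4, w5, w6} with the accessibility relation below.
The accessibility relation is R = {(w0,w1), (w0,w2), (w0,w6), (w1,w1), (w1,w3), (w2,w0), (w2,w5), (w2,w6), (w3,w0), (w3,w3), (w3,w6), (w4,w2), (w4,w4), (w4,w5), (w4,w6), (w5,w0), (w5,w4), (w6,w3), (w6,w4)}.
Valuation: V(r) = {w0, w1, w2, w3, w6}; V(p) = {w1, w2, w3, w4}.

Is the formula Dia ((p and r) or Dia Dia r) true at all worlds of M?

Yes

Let φ = Dia ((p and r) or Dia Dia r). Evaluate φ at each world:
  w0 (successors {w1, w2, w6}): φ is true.
  w1 (successors {w1, w3}): φ is true.
  w2 (successors {w0, w5, w6}): φ is true.
  w3 (successors {w0, w3, w6}): φ is true.
  w4 (successors {w2, w4, w5, w6}): φ is true.
  w5 (successors {w0, w4}): φ is true.
  w6 (successors {w3, w4}): φ is true.
For instance, at w1:
  At w1: Dia ((p and r) or Dia Dia r) requires (p and r) or Dia Dia r at some successor in {w1, w3}.
    (p and r) or Dia Dia r holds at w1, so Dia ((p and r) or Dia Dia r) is true at w1.
      At w1: p and r is true, Dia Dia r is true, so (p and r) or Dia Dia r is true.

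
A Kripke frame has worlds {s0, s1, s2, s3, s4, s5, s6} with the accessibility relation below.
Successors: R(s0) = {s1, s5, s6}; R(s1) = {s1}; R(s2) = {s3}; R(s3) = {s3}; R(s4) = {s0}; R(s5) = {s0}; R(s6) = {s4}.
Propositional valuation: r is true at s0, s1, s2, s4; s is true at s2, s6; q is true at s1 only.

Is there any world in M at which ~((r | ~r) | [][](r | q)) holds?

Let φ = ~((r | ~r) | [][](r | q)). Evaluate φ at each world:
  s0 (successors {s1, s5, s6}): φ is false.
  s1 (successors {s1}): φ is false.
  s2 (successors {s3}): φ is false.
  s3 (successors {s3}): φ is false.
  s4 (successors {s0}): φ is false.
  s5 (successors {s0}): φ is false.
  s6 (successors {s4}): φ is false.
For instance, at s5:
  At s5: (r | ~r) | [][](r | q) is true, so ~((r | ~r) | [][](r | q)) is false.
    At s5: r | ~r is true, [][](r | q) is false, so (r | ~r) | [][](r | q) is true.
      At s5: [][](r | q) requires [](r | q) at every successor {s0}.
        [](r | q) fails at s0, so [][](r | q) is false at s5.

No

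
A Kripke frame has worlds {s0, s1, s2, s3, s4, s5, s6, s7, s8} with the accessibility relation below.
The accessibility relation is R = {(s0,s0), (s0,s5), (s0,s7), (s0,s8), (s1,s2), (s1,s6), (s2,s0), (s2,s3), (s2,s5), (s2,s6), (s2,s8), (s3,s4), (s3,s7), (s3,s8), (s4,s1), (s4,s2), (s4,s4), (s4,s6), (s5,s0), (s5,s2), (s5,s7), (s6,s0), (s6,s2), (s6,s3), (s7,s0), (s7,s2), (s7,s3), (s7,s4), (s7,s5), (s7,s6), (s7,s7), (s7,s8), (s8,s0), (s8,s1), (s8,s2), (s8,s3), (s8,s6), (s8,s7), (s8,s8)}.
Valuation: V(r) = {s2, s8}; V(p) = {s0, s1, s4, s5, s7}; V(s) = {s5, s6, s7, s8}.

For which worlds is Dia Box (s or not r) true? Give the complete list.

Let φ = Dia Box (s or not r). Evaluate φ at each world:
  s0 (successors {s0, s5, s7, s8}): φ is true.
  s1 (successors {s2, s6}): φ is true.
  s2 (successors {s0, s3, s5, s6, s8}): φ is true.
  s3 (successors {s4, s7, s8}): φ is false.
  s4 (successors {s1, s2, s4, s6}): φ is true.
  s5 (successors {s0, s2, s7}): φ is true.
  s6 (successors {s0, s2, s3}): φ is true.
  s7 (successors {s0, s2, s3, s4, s5, s6, s7, s8}): φ is true.
  s8 (successors {s0, s1, s2, s3, s6, s7, s8}): φ is true.
For instance, at s2:
  At s2: Dia Box (s or not r) requires Box (s or not r) at some successor in {s0, s3, s5, s6, s8}.
    Box (s or not r) holds at s0, so Dia Box (s or not r) is true at s2.
      At s0: Box (s or not r) requires s or not r at every successor {s0, s5, s7, s8}.
        At s0: s or not r is true.
        At s5: s or not r is true.
        At s7: s or not r is true.
        At s8: s or not r is true.
      So Box (s or not r) is true at s0.
Satisfying worlds: {s0, s1, s2, s4, s5, s6, s7, s8}

s0, s1, s2, s4, s5, s6, s7, s8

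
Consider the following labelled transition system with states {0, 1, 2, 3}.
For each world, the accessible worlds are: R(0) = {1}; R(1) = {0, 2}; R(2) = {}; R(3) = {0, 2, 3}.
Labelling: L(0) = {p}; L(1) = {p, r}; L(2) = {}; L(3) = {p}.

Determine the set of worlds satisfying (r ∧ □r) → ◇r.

Let φ = (r ∧ □r) → ◇r. Evaluate φ at each world:
  0 (successors {1}): φ is true.
  1 (successors {0, 2}): φ is true.
  2 (successors ∅): φ is true.
  3 (successors {0, 2, 3}): φ is true.
For instance, at 0:
  At 0: r ∧ □r is false, ◇r is true, so (r ∧ □r) → ◇r is true.
    At 0: r is false, □r is true, so r ∧ □r is false.
      At 0: □r requires r at every successor {1}.
        At 1: r is true.
      So □r is true at 0.
    At 0: ◇r requires r at some successor in {1}.
      r holds at 1, so ◇r is true at 0.
Satisfying worlds: {0, 1, 2, 3}

0, 1, 2, 3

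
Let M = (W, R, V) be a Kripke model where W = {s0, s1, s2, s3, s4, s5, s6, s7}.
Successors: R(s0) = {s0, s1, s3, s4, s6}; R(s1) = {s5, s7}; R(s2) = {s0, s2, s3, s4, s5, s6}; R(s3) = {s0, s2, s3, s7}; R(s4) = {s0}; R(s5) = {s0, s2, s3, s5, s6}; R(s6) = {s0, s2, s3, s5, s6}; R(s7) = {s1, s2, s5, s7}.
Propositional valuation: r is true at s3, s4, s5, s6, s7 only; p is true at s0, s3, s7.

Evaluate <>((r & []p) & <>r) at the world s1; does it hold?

Recall that []ψ holds at a world iff ψ holds at every accessible world, and <>ψ holds iff ψ holds at some accessible world.
At s1: <>((r & []p) & <>r) requires (r & []p) & <>r at some successor in {s5, s7}.
  At s5: (r & []p) & <>r is false.
  At s7: (r & []p) & <>r is false.
So <>((r & []p) & <>r) is false at s1.

No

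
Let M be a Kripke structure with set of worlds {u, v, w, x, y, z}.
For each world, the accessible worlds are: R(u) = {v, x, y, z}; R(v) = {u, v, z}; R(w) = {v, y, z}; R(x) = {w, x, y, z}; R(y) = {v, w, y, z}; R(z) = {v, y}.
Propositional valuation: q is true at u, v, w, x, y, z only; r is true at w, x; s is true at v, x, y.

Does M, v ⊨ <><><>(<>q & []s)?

At v: <><><>(<>q & []s) requires <><>(<>q & []s) at some successor in {u, v, z}.
  <><>(<>q & []s) holds at u, so <><><>(<>q & []s) is true at v.
    At u: <><>(<>q & []s) requires <>(<>q & []s) at some successor in {v, x, y, z}.
      <>(<>q & []s) holds at v, so <><>(<>q & []s) is true at u.

Yes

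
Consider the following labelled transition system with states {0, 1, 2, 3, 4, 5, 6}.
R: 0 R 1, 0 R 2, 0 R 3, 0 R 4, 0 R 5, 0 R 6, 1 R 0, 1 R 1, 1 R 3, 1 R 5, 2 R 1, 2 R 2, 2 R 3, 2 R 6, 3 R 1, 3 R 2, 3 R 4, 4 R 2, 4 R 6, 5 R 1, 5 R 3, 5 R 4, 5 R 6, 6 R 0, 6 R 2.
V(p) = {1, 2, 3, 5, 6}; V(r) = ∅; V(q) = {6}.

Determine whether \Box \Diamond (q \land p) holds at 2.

Recall that \Box ψ holds at a world iff ψ holds at every accessible world, and \Diamond ψ holds iff ψ holds at some accessible world.
At 2: \Box \Diamond (q \land p) requires \Diamond (q \land p) at every successor {1, 2, 3, 6}.
  \Diamond (q \land p) fails at 1, so \Box \Diamond (q \land p) is false at 2.
    At 1: \Diamond (q \land p) requires q \land p at some successor in {0, 1, 3, 5}.
      At 0: q \land p is false.
      At 1: q \land p is false.
      At 3: q \land p is false.
      At 5: q \land p is false.
    So \Diamond (q \land p) is false at 1.

No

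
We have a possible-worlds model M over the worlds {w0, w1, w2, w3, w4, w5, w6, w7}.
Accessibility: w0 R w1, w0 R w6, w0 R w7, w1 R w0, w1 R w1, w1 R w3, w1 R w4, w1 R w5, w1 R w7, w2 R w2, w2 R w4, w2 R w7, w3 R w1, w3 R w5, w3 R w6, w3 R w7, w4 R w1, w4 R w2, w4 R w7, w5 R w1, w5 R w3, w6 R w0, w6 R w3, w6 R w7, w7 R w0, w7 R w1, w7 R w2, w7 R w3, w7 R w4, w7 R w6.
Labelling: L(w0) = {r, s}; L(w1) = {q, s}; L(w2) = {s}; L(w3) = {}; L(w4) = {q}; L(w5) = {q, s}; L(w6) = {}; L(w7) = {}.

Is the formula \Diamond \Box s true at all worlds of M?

Let φ = \Diamond \Box s. Evaluate φ at each world:
  w0 (successors {w1, w6, w7}): φ is false.
  w1 (successors {w0, w1, w3, w4, w5, w7}): φ is false.
  w2 (successors {w2, w4, w7}): φ is false.
  w3 (successors {w1, w5, w6, w7}): φ is false.
  w4 (successors {w1, w2, w7}): φ is false.
  w5 (successors {w1, w3}): φ is false.
  w6 (successors {w0, w3, w7}): φ is false.
  w7 (successors {w0, w1, w2, w3, w4, w6}): φ is false.
Detail at w0 (counterexample):
  At w0: \Diamond \Box s requires \Box s at some successor in {w1, w6, w7}.
    At w1: \Box s is false.
    At w6: \Box s is false.
    At w7: \Box s is false.
  So \Diamond \Box s is false at w0.

No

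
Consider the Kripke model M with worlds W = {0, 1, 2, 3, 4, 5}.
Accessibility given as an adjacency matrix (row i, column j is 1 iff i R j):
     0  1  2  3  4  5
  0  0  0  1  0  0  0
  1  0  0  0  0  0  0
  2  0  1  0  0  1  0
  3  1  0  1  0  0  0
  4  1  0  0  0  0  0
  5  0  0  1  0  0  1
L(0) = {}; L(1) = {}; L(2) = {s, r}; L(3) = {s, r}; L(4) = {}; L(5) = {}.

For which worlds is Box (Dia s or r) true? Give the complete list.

Recall that Box ψ holds at a world iff ψ holds at every accessible world, and Dia ψ holds iff ψ holds at some accessible world.
Let φ = Box (Dia s or r). Evaluate φ at each world:
  0 (successors {2}): φ is true.
  1 (successors ∅): φ is true.
  2 (successors {1, 4}): φ is false.
  3 (successors {0, 2}): φ is true.
  4 (successors {0}): φ is true.
  5 (successors {2, 5}): φ is true.
For instance, at 3:
  At 3: Box (Dia s or r) requires Dia s or r at every successor {0, 2}.
      At 0: Dia s is true, r is false, so Dia s or r is true.
      At 2: Dia s is false, r is true, so Dia s or r is true.
  So Box (Dia s or r) is true at 3.
Satisfying worlds: {0, 1, 3, 4, 5}

0, 1, 3, 4, 5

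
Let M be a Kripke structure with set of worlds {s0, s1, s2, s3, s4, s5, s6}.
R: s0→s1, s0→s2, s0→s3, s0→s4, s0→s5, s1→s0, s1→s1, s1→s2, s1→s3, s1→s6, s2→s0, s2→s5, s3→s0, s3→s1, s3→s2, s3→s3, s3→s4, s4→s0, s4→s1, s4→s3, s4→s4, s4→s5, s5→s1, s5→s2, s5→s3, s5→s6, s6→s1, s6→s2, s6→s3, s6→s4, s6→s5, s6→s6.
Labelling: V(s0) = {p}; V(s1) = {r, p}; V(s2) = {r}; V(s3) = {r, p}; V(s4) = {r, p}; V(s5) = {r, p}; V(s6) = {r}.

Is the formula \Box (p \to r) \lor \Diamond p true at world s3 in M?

Yes

At s3: \Box (p \to r) is false, \Diamond p is true, so \Box (p \to r) \lor \Diamond p is true.
  At s3: \Box (p \to r) requires p \to r at every successor {s0, s1, s2, s3, s4}.
    p \to r fails at s0, so \Box (p \to r) is false at s3.
  At s3: \Diamond p requires p at some successor in {s0, s1, s2, s3, s4}.
    p holds at s0, so \Diamond p is true at s3.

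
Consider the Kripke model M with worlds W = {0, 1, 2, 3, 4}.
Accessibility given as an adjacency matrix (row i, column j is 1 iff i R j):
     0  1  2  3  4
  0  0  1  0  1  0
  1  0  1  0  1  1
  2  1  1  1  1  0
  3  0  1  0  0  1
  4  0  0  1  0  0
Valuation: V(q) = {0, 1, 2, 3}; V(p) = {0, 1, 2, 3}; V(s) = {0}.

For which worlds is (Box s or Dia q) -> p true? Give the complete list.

0, 1, 2, 3

Let φ = (Box s or Dia q) -> p. Evaluate φ at each world:
  0 (successors {1, 3}): φ is true.
  1 (successors {1, 3, 4}): φ is true.
  2 (successors {0, 1, 2, 3}): φ is true.
  3 (successors {1, 4}): φ is true.
  4 (successors {2}): φ is false.
For instance, at 1:
  At 1: Box s or Dia q is true, p is true, so (Box s or Dia q) -> p is true.
    At 1: Box s is false, Dia q is true, so Box s or Dia q is true.
      At 1: Box s requires s at every successor {1, 3, 4}.
        s fails at 1, so Box s is false at 1.
      At 1: Dia q requires q at some successor in {1, 3, 4}.
        q holds at 1, so Dia q is true at 1.
Satisfying worlds: {0, 1, 2, 3}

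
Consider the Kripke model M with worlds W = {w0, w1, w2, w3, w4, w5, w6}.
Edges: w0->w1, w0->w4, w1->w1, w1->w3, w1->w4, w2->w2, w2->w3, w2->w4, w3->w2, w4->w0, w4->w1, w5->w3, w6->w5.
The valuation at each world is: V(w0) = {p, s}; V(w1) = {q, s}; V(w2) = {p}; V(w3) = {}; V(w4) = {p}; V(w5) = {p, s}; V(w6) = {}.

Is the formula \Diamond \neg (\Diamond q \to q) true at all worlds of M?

Let φ = \Diamond \neg (\Diamond q \to q). Evaluate φ at each world:
  w0 (successors {w1, w4}): φ is true.
  w1 (successors {w1, w3, w4}): φ is true.
  w2 (successors {w2, w3, w4}): φ is true.
  w3 (successors {w2}): φ is false.
  w4 (successors {w0, w1}): φ is true.
  w5 (successors {w3}): φ is false.
  w6 (successors {w5}): φ is false.
Detail at w3 (counterexample):
  At w3: \Diamond \neg (\Diamond q \to q) requires \neg (\Diamond q \to q) at some successor in {w2}.
    At w2: \neg (\Diamond q \to q) is false.
  So \Diamond \neg (\Diamond q \to q) is false at w3.

No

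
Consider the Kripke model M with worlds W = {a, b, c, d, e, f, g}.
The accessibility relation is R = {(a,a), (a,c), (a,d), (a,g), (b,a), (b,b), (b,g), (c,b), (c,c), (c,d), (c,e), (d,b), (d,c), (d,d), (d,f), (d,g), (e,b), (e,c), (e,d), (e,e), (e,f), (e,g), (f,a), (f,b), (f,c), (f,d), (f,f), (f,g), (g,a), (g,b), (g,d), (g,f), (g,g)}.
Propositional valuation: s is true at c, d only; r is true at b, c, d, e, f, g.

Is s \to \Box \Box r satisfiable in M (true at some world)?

Yes

Let φ = s \to \Box \Box r. Evaluate φ at each world:
  a (successors {a, c, d, g}): φ is true.
  b (successors {a, b, g}): φ is true.
  c (successors {b, c, d, e}): φ is false.
  d (successors {b, c, d, f, g}): φ is false.
  e (successors {b, c, d, e, f, g}): φ is true.
  f (successors {a, b, c, d, f, g}): φ is true.
  g (successors {a, b, d, f, g}): φ is true.
Detail at a (witness):
  At a: s is false, \Box \Box r is false, so s \to \Box \Box r is true.
    At a: \Box \Box r requires \Box r at every successor {a, c, d, g}.
      \Box r fails at a, so \Box \Box r is false at a.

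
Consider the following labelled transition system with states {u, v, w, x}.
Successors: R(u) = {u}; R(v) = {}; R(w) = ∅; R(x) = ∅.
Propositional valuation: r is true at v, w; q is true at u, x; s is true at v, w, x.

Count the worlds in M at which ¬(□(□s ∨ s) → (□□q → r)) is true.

Let φ = ¬(□(□s ∨ s) → (□□q → r)). Evaluate φ at each world:
  u (successors {u}): φ is false.
  v (successors ∅): φ is false.
  w (successors ∅): φ is false.
  x (successors ∅): φ is true.
For instance, at u:
  At u: □(□s ∨ s) → (□□q → r) is true, so ¬(□(□s ∨ s) → (□□q → r)) is false.
    At u: □(□s ∨ s) is false, □□q → r is false, so □(□s ∨ s) → (□□q → r) is true.
      At u: □(□s ∨ s) requires □s ∨ s at every successor {u}.
        □s ∨ s fails at u, so □(□s ∨ s) is false at u.
      At u: □□q is true, r is false, so □□q → r is false.
Satisfying worlds: {x}

1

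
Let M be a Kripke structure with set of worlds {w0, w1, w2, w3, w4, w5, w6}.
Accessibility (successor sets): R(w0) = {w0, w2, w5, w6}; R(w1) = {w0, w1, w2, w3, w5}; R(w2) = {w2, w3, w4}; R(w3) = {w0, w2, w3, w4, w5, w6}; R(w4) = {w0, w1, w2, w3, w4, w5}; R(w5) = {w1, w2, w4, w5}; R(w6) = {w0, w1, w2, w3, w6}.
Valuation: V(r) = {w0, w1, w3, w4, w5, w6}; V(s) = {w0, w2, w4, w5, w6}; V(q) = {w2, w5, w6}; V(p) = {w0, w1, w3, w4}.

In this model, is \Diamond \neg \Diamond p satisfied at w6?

No

At w6: \Diamond \neg \Diamond p requires \neg \Diamond p at some successor in {w0, w1, w2, w3, w6}.
  At w0: \neg \Diamond p is false.
  At w1: \neg \Diamond p is false.
  At w2: \neg \Diamond p is false.
  At w3: \neg \Diamond p is false.
  At w6: \neg \Diamond p is false.
So \Diamond \neg \Diamond p is false at w6.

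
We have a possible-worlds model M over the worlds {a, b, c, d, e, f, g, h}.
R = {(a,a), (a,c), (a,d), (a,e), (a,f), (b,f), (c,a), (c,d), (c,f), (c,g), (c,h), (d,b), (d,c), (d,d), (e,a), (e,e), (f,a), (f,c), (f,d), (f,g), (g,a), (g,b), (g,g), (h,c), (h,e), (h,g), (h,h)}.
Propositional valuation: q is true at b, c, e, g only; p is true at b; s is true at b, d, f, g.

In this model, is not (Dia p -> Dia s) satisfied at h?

No

Recall that Dia ψ holds at a world iff ψ holds at some accessible world.
At h: Dia p -> Dia s is true, so not (Dia p -> Dia s) is false.
  At h: Dia p is false, Dia s is true, so Dia p -> Dia s is true.
    At h: Dia p requires p at some successor in {c, e, g, h}.
      At c: p is false.
      At e: p is false.
      At g: p is false.
      At h: p is false.
    So Dia p is false at h.
    At h: Dia s requires s at some successor in {c, e, g, h}.
      s holds at g, so Dia s is true at h.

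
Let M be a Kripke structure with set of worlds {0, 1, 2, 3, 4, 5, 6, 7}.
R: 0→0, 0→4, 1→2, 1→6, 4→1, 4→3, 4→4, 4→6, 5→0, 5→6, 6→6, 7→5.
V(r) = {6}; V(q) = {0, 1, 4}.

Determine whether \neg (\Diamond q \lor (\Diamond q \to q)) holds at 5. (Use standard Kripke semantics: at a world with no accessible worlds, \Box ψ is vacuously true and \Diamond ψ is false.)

No

At 5: \Diamond q \lor (\Diamond q \to q) is true, so \neg (\Diamond q \lor (\Diamond q \to q)) is false.
  At 5: \Diamond q is true, \Diamond q \to q is false, so \Diamond q \lor (\Diamond q \to q) is true.
    At 5: \Diamond q requires q at some successor in {0, 6}.
      q holds at 0, so \Diamond q is true at 5.
    At 5: \Diamond q is true, q is false, so \Diamond q \to q is false.
      At 5: \Diamond q requires q at some successor in {0, 6}.
        q holds at 0, so \Diamond q is true at 5.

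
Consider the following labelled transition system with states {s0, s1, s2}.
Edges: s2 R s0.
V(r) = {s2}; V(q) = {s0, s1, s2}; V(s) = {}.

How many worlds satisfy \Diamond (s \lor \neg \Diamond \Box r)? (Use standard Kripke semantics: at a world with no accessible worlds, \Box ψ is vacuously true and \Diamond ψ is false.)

1

Let φ = \Diamond (s \lor \neg \Diamond \Box r). Evaluate φ at each world:
  s0 (successors ∅): φ is false.
  s1 (successors ∅): φ is false.
  s2 (successors {s0}): φ is true.
For instance, at s2:
  At s2: \Diamond (s \lor \neg \Diamond \Box r) requires s \lor \neg \Diamond \Box r at some successor in {s0}.
    s \lor \neg \Diamond \Box r holds at s0, so \Diamond (s \lor \neg \Diamond \Box r) is true at s2.
      At s0: s is false, \neg \Diamond \Box r is true, so s \lor \neg \Diamond \Box r is true.
Satisfying worlds: {s2}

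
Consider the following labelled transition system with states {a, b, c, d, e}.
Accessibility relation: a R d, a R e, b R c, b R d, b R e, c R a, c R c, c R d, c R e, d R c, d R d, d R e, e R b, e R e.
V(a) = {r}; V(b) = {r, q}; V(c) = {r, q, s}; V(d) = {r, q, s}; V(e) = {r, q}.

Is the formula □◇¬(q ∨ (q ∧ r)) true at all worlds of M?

Let φ = □◇¬(q ∨ (q ∧ r)). Evaluate φ at each world:
  a (successors {d, e}): φ is false.
  b (successors {c, d, e}): φ is false.
  c (successors {a, c, d, e}): φ is false.
  d (successors {c, d, e}): φ is false.
  e (successors {b, e}): φ is false.
Detail at a (counterexample):
  At a: □◇¬(q ∨ (q ∧ r)) requires ◇¬(q ∨ (q ∧ r)) at every successor {d, e}.
    ◇¬(q ∨ (q ∧ r)) fails at d, so □◇¬(q ∨ (q ∧ r)) is false at a.
      At d: ◇¬(q ∨ (q ∧ r)) requires ¬(q ∨ (q ∧ r)) at some successor in {c, d, e}.
        At c: ¬(q ∨ (q ∧ r)) is false.
        At d: ¬(q ∨ (q ∧ r)) is false.
        At e: ¬(q ∨ (q ∧ r)) is false.
      So ◇¬(q ∨ (q ∧ r)) is false at d.

No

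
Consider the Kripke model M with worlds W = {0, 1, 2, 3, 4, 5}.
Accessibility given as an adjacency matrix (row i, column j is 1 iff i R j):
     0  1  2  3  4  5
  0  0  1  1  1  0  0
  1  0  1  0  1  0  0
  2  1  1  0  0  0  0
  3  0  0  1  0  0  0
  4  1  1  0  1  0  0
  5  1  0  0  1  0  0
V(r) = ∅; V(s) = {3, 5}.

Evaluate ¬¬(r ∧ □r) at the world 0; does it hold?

No

Recall that □ψ holds at a world iff ψ holds at every accessible world, and ◇ψ holds iff ψ holds at some accessible world.
At 0: ¬(r ∧ □r) is true, so ¬¬(r ∧ □r) is false.
  At 0: r ∧ □r is false, so ¬(r ∧ □r) is true.
    At 0: r is false, □r is false, so r ∧ □r is false.
      At 0: □r requires r at every successor {1, 2, 3}.
        r fails at 1, so □r is false at 0.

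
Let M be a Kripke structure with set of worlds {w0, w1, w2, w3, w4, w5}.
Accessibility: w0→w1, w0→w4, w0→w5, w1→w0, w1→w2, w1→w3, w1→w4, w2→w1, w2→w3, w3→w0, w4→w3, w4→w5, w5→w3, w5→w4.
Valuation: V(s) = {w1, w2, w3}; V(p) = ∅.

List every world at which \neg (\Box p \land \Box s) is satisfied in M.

Recall that \Box ψ holds at a world iff ψ holds at every accessible world, and \Diamond ψ holds iff ψ holds at some accessible world.
Let φ = \neg (\Box p \land \Box s). Evaluate φ at each world:
  w0 (successors {w1, w4, w5}): φ is true.
  w1 (successors {w0, w2, w3, w4}): φ is true.
  w2 (successors {w1, w3}): φ is true.
  w3 (successors {w0}): φ is true.
  w4 (successors {w3, w5}): φ is true.
  w5 (successors {w3, w4}): φ is true.
For instance, at w1:
  At w1: \Box p \land \Box s is false, so \neg (\Box p \land \Box s) is true.
    At w1: \Box p is false, \Box s is false, so \Box p \land \Box s is false.
      At w1: \Box p requires p at every successor {w0, w2, w3, w4}.
        p fails at w0, so \Box p is false at w1.
      At w1: \Box s requires s at every successor {w0, w2, w3, w4}.
        s fails at w0, so \Box s is false at w1.
Satisfying worlds: {w0, w1, w2, w3, w4, w5}

w0, w1, w2, w3, w4, w5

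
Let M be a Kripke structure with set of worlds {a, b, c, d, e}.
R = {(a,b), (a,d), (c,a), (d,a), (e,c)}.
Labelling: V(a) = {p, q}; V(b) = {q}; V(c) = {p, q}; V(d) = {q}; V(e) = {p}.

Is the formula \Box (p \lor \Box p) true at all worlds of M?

Yes

Let φ = \Box (p \lor \Box p). Evaluate φ at each world:
  a (successors {b, d}): φ is true.
  b (successors ∅): φ is true.
  c (successors {a}): φ is true.
  d (successors {a}): φ is true.
  e (successors {c}): φ is true.
For instance, at a:
  At a: \Box (p \lor \Box p) requires p \lor \Box p at every successor {b, d}.
      At b: p is false, \Box p is true, so p \lor \Box p is true.
      At d: p is false, \Box p is true, so p \lor \Box p is true.
  So \Box (p \lor \Box p) is true at a.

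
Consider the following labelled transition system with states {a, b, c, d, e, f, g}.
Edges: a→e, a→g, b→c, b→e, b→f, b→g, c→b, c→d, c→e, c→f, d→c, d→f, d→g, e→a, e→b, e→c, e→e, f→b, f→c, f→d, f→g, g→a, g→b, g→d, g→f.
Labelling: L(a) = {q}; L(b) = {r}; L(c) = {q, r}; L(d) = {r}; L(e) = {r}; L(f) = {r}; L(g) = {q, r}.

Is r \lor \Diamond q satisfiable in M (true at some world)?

Yes

Let φ = r \lor \Diamond q. Evaluate φ at each world:
  a (successors {e, g}): φ is true.
  b (successors {c, e, f, g}): φ is true.
  c (successors {b, d, e, f}): φ is true.
  d (successors {c, f, g}): φ is true.
  e (successors {a, b, c, e}): φ is true.
  f (successors {b, c, d, g}): φ is true.
  g (successors {a, b, d, f}): φ is true.
Detail at a (witness):
  At a: r is false, \Diamond q is true, so r \lor \Diamond q is true.
    At a: \Diamond q requires q at some successor in {e, g}.
      q holds at g, so \Diamond q is true at a.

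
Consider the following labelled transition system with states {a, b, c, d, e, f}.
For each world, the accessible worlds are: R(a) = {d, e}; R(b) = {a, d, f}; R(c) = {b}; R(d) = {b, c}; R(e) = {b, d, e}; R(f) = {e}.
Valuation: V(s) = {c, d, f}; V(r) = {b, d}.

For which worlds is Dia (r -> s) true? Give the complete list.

Recall that Dia ψ holds at a world iff ψ holds at some accessible world.
Let φ = Dia (r -> s). Evaluate φ at each world:
  a (successors {d, e}): φ is true.
  b (successors {a, d, f}): φ is true.
  c (successors {b}): φ is false.
  d (successors {b, c}): φ is true.
  e (successors {b, d, e}): φ is true.
  f (successors {e}): φ is true.
For instance, at a:
  At a: Dia (r -> s) requires r -> s at some successor in {d, e}.
    r -> s holds at d, so Dia (r -> s) is true at a.
Satisfying worlds: {a, b, d, e, f}

a, b, d, e, f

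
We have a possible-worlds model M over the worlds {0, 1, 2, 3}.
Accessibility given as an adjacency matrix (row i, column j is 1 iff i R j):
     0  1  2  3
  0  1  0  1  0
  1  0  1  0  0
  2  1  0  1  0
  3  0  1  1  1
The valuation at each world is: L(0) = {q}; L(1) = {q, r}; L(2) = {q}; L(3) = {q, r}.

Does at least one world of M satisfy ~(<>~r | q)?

No

Let φ = ~(<>~r | q). Evaluate φ at each world:
  0 (successors {0, 2}): φ is false.
  1 (successors {1}): φ is false.
  2 (successors {0, 2}): φ is false.
  3 (successors {1, 2, 3}): φ is false.
For instance, at 2:
  At 2: <>~r | q is true, so ~(<>~r | q) is false.
    At 2: <>~r is true, q is true, so <>~r | q is true.
      At 2: <>~r requires ~r at some successor in {0, 2}.
        ~r holds at 0, so <>~r is true at 2.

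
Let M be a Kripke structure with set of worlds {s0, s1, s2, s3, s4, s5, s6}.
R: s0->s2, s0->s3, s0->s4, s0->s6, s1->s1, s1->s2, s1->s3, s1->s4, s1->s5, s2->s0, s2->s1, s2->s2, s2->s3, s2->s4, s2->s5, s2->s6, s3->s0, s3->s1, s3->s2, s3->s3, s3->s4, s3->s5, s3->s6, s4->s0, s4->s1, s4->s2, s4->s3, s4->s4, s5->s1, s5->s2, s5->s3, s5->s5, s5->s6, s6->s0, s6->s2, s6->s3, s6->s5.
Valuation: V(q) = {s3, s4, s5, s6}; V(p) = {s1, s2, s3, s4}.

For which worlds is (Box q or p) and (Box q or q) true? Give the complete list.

Let φ = (Box q or p) and (Box q or q). Evaluate φ at each world:
  s0 (successors {s2, s3, s4, s6}): φ is false.
  s1 (successors {s1, s2, s3, s4, s5}): φ is false.
  s2 (successors {s0, s1, s2, s3, s4, s5, s6}): φ is false.
  s3 (successors {s0, s1, s2, s3, s4, s5, s6}): φ is true.
  s4 (successors {s0, s1, s2, s3, s4}): φ is true.
  s5 (successors {s1, s2, s3, s5, s6}): φ is false.
  s6 (successors {s0, s2, s3, s5}): φ is false.
For instance, at s0:
  At s0: Box q or p is false, Box q or q is false, so (Box q or p) and (Box q or q) is false.
    At s0: Box q is false, p is false, so Box q or p is false.
      At s0: Box q requires q at every successor {s2, s3, s4, s6}.
        q fails at s2, so Box q is false at s0.
    At s0: Box q is false, q is false, so Box q or q is false.
      At s0: Box q requires q at every successor {s2, s3, s4, s6}.
        q fails at s2, so Box q is false at s0.
Satisfying worlds: {s3, s4}

s3, s4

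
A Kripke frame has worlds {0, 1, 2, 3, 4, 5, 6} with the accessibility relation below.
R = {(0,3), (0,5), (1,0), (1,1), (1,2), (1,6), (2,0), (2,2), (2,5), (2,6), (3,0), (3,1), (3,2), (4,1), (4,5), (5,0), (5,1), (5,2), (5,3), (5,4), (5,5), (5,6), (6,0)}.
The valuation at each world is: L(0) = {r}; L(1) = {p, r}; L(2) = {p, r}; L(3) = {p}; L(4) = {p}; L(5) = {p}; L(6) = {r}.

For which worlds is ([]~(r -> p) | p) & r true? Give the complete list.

Let φ = ([]~(r -> p) | p) & r. Evaluate φ at each world:
  0 (successors {3, 5}): φ is false.
  1 (successors {0, 1, 2, 6}): φ is true.
  2 (successors {0, 2, 5, 6}): φ is true.
  3 (successors {0, 1, 2}): φ is false.
  4 (successors {1, 5}): φ is false.
  5 (successors {0, 1, 2, 3, 4, 5, 6}): φ is false.
  6 (successors {0}): φ is true.
For instance, at 0:
  At 0: []~(r -> p) | p is false, r is true, so ([]~(r -> p) | p) & r is false.
    At 0: []~(r -> p) is false, p is false, so []~(r -> p) | p is false.
      At 0: []~(r -> p) requires ~(r -> p) at every successor {3, 5}.
        ~(r -> p) fails at 3, so []~(r -> p) is false at 0.
Satisfying worlds: {1, 2, 6}

1, 2, 6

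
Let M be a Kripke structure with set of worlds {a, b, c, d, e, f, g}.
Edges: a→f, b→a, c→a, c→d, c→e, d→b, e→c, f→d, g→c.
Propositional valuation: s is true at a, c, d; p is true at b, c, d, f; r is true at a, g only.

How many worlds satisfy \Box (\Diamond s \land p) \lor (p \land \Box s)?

6

Let φ = \Box (\Diamond s \land p) \lor (p \land \Box s). Evaluate φ at each world:
  a (successors {f}): φ is true.
  b (successors {a}): φ is true.
  c (successors {a, d, e}): φ is false.
  d (successors {b}): φ is true.
  e (successors {c}): φ is true.
  f (successors {d}): φ is true.
  g (successors {c}): φ is true.
For instance, at b:
  At b: \Box (\Diamond s \land p) is false, p \land \Box s is true, so \Box (\Diamond s \land p) \lor (p \land \Box s) is true.
    At b: \Box (\Diamond s \land p) requires \Diamond s \land p at every successor {a}.
      \Diamond s \land p fails at a, so \Box (\Diamond s \land p) is false at b.
    At b: p is true, \Box s is true, so p \land \Box s is true.
      At b: \Box s requires s at every successor {a}.
        At a: s is true.
      So \Box s is true at b.
Satisfying worlds: {a, b, d, e, f, g}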